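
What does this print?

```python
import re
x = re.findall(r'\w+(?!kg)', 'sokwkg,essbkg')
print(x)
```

['sokwkg', 'essbkg']

Because the assertion is negative and zero-width, positions next to the forbidden text are skipped.
`findall` yields the raw match text (2 of them) because the pattern has no groups.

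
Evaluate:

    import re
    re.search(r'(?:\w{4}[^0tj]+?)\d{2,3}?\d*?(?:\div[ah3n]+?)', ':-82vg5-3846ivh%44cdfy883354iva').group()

This matches exactly 4 of a word character, then one or more of any character except [0tj] (lazy) (non-capturing group); then 2 to 3 of a digit (lazy), then zero or more of a digit (lazy); then a digit, then the literal 'iv', then one or more of one of [ah3n] (lazy) (non-capturing group).
The `?` after the quantifier makes it lazy — it takes as little as possible before letting the rest of the pattern try.
`re.search` tries every starting position until one works.
The match spans [2:15] → '82vg5-3846ivh'.

'82vg5-3846ivh'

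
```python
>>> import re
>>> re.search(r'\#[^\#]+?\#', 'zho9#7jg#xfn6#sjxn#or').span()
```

(4, 9)

Unlike `match`, `search` isn't anchored — it looks for the pattern anywhere in the string.
The match spans [4:9] → '#7jg#'.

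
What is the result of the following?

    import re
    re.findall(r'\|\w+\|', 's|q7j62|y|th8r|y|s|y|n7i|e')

['|q7j62|', '|th8r|', '|s|', '|n7i|']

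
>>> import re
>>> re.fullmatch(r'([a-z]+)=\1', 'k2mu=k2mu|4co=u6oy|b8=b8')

`\1` has to match the exact text group 1 already captured.
For `fullmatch`, every character of the input must be accounted for by the pattern.
Here the pattern can't cover the whole string, so the call returns None.

None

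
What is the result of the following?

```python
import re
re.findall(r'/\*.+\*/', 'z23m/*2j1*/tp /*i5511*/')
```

Scanning left to right: at [4:23] → '/*2j1*/tp /*i5511*/'.
Since nothing is captured, `findall` lists the 1 matched substring directly.

['/*2j1*/tp /*i5511*/']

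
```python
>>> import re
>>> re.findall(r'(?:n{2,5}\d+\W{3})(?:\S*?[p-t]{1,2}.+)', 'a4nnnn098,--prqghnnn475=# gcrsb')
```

['nnnn098,--prqghnnn475=# gcrsb']

This matches 2 to 5 of a literal 'n', then one or more of a digit, then exactly 3 of a non-word character (non-capturing group); then zero or more of a non-whitespace character (lazy), then 1 to 2 of a character in [p-t], then one or more of any character (non-capturing group).
Scanning left to right: at [2:31] → 'nnnn098,--prqghnnn475=# gcrsb'.
Since nothing is captured, `findall` lists the 1 matched substring directly.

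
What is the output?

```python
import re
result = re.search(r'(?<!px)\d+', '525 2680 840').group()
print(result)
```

525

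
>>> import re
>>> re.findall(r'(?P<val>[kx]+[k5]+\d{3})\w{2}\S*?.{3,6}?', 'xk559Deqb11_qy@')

['xk559']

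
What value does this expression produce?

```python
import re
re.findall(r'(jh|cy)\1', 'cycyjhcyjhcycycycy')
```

['cy', 'cy', 'cy']

`\1` is not a pattern — it's the concrete string captured by group 1, re-applied verbatim.
`findall` collects group 1 from each match (3 total).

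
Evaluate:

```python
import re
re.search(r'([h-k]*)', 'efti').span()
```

(0, 0)

The pattern matches zero or more of a character in [h-k] (captured).
`re.search` scans for the first position where the pattern succeeds.
The match spans [0:0] → ''.
Captured: group 1 = ''.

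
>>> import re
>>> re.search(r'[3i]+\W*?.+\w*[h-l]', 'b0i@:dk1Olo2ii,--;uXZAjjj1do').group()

Pattern: one or more of one of [3i]; then zero or more of a non-word character (lazy), then one or more of any character; then zero or more of a word character, then a character in [h-l].
Unlike `match`, `search` isn't anchored — it looks for the pattern anywhere in the string.
The match spans [2:25] → 'i@:dk1Olo2ii,--;uXZAjjj'.

'i@:dk1Olo2ii,--;uXZAjjj'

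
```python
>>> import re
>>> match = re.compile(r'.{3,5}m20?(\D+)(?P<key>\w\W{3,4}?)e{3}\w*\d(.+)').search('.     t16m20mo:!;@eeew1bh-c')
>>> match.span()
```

(4, 27)

The pattern matches 3 to 5 of any character, then the literal 'm2', then optionally a literal '0'; then one or more of a non-digit (captured); then a word character, then 3 to 4 of a non-word character (lazy) (captured as 'key'); then exactly 3 of the literal 'e', then zero or more of a word character, then a digit; then one or more of any character (captured).
`re.search` scans for the first position where the pattern succeeds.
The match spans [4:27] → '  t16m20mo:!;@eeew1bh-c'.
Captured: group 1 = 'm', group 2 = 'o:!;@', group 3 = 'bh-c'.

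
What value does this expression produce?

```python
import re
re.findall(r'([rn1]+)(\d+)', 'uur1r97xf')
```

The pattern matches one or more of one of [rn1] (captured); then one or more of a digit (captured).
Scanning left to right: at [2:7] match 'r1r97', groups = ('r1r', '97').
Multiple groups make `findall` return tuples — one 2-tuple for the one match.

[('r1r', '97')]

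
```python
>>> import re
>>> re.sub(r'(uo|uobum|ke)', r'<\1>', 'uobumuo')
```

'<uo>bum<uo>'

Alternation tries branches left to right and keeps the first one that lets the overall match succeed at that position.
Matches: at [0:2] → 'uo'; at [5:7] → 'uo'.
Each match is replaced using the text its own group 1 captured.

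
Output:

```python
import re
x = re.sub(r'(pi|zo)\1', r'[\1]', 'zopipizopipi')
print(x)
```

zo[pi]zo[pi]

A backreference is literal: `\1` must see the identical characters the first group matched.
Each match is replaced using the text its own group 1 captured.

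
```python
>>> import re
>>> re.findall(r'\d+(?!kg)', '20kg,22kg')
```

['2', '2']

The negative lookahead/lookbehind blocks any match where the forbidden context is present.
Walking the string: at [0:1] → '2'; at [5:6] → '2'.
With no groups in the pattern, `findall` gives back each whole match — 2 here.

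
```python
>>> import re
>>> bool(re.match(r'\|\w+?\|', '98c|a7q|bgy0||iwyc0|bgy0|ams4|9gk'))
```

False

`re.match` won't scan ahead — the pattern has to work from the very first character.
Here position 0 doesn't satisfy it, so the call returns None, and `bool(None)` is False.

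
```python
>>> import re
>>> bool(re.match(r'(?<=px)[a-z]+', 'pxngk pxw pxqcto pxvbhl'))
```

False

The lookaround is zero-width — it requires the adjacent text to match without consuming it, so the asserted text isn't part of the match.
`re.match` won't scan ahead — the pattern has to work from the very first character.
Here position 0 doesn't satisfy it, so the call returns None, and `bool(None)` is False.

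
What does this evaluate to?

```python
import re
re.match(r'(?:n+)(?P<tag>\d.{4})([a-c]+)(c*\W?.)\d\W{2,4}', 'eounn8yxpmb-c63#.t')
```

None

`re.match` won't scan ahead — the pattern has to work from the very first character.
Here the string doesn't start with a match, so the call returns None.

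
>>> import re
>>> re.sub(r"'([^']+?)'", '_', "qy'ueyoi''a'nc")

'qy__nc'

Matches: at [2:9] → "'ueyoi'"; at [9:12] → "'a'".
`sub` substitutes '_' at each match site.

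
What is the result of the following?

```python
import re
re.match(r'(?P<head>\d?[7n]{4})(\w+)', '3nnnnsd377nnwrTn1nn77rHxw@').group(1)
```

'3nnnn'

This matches optionally a digit, then exactly 4 of one of [7n] (captured as 'head'); then one or more of a word character (captured).
With `match`, the pattern is implicitly anchored at the beginning.
The match spans [0:25] → '3nnnnsd377nnwrTn1nn77rHxw'.
Captured: group 1 = '3nnnn', group 2 = 'sd377nnwrTn1nn77rHxw'.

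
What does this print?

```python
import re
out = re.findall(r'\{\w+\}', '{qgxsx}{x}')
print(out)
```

With no groups in the pattern, `findall` gives back each whole match — 2 here.

['{qgxsx}', '{x}']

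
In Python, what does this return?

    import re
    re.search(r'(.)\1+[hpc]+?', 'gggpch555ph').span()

`\1` has to match the exact text group 1 already captured.
The match spans [0:4] → 'gggp'.

(0, 4)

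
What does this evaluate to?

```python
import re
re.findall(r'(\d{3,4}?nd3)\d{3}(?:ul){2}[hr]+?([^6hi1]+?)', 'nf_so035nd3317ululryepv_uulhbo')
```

A `+?`/`*?`/`{m,n}?` starts at its minimum and grows only as far as needed for what follows to match.
With 2 capturing groups, `findall` returns a 2-tuple per match.

[('035nd3', 'y')]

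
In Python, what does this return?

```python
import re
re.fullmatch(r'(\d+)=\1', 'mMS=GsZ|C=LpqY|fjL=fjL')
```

`\1` has to match the exact text group 1 already captured.
`re.fullmatch` is like wrapping the pattern in `^…$` (in single-line mode).
Here the pattern can't cover the whole string, so the call returns None.

None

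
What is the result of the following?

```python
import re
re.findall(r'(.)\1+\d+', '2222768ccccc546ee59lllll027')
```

`\1` has to match the exact text group 1 already captured.
`findall` collects group 1 from each match (4 total).

['2', 'c', 'e', 'l']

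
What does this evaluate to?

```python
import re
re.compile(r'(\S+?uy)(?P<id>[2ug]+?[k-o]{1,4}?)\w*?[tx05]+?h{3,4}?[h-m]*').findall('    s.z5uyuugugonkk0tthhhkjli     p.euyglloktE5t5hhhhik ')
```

[('s.z5uy', 'uugugo'), ('p.euy', 'gl')]

The pattern matches one or more of a non-whitespace character (lazy), then the literal 'uy' (captured); then one or more of one of [2ug] (lazy), then 1 to 4 of a character in [k-o] (lazy) (captured as 'id'); then zero or more of a word character (lazy), then one or more of one of [tx05] (lazy), then 3 to 4 of the literal 'h' (lazy); then zero or more of a character in [h-m].
With the lazy modifier that quantifier settles for the fewest repetitions that let the rest of the pattern succeed (the atoms after it are unaffected and can still be greedy).
Walking the string: at [4:29] match 's.z5uyuugugonkk0tthhhkjli', groups = ('s.z5uy', 'uugugo'); at [34:55] match 'p.euyglloktE5t5hhhhik', groups = ('p.euy', 'gl').
With 2 capturing groups, `findall` returns a 2-tuple per match.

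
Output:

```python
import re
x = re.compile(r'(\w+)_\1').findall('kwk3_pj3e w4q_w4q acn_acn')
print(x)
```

`\1` has to match the exact text group 1 already captured.
One capturing group, so `findall` returns just the captured substring from each match — 2 in all.

['w4q', 'acn']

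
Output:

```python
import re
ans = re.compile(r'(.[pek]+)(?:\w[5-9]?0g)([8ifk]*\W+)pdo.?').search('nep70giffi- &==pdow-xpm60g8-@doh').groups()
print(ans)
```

('nep', 'iffi- &==')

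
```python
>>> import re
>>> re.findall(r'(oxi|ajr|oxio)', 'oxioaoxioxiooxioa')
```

`|` is ordered: at each position the engine commits to the first alternative that works.
Walking the string: at [0:3] match 'oxi', group 1 = 'oxi'; at [5:8] match 'oxi', group 1 = 'oxi'; at [8:11] match 'oxi', group 1 = 'oxi'; at [12:15] match 'oxi', group 1 = 'oxi'.
With a single group, `findall` returns only what that group captured — 4 items.

['oxi', 'oxi', 'oxi', 'oxi']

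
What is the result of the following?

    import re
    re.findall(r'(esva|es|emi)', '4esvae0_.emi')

Alternation tries branches left to right and keeps the first one that lets the overall match succeed at that position.
Walking the string: at [1:5] match 'esva', group 1 = 'esva'; at [9:12] match 'emi', group 1 = 'emi'.
`findall` collects group 1 from each match (2 total).

['esva', 'emi']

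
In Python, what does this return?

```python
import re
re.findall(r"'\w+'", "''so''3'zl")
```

["'so'", "'3'"]

Scanning left to right: at [1:5] → "'so'"; at [5:8] → "'3'".
No capturing groups, so `findall` returns the 2 full match strings.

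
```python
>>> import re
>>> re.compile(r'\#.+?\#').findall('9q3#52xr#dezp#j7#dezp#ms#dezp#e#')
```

['#52xr#', '#j7#', '#ms#', '#e#']

Scanning left to right: at [3:9] → '#52xr#'; at [13:17] → '#j7#'; at [21:25] → '#ms#'; at [29:32] → '#e#'.
Since nothing is captured, `findall` lists the 4 matched substrings directly.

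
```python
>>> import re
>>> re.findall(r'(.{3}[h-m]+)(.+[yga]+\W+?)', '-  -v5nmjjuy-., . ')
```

[('v5nmjj', 'uy-')]

Multiple groups make `findall` return tuples — one 2-tuple for the one match.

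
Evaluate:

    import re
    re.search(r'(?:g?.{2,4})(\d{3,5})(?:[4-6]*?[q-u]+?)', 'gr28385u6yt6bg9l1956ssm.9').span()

Pattern: optionally the literal 'g', then 2 to 4 of any character (non-capturing group); then 3 to 5 of a digit (captured); then zero or more of a character in [4-6] (lazy), then one or more of a character in [q-u] (lazy) (non-capturing group).
`re.search` scans for the first position where the pattern succeeds.
The match spans [0:8] → 'gr28385u'.
Captured: group 1 = '385'.

(0, 8)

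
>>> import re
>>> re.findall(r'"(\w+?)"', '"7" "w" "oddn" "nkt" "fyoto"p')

['7', 'w', 'oddn', 'nkt', 'fyoto']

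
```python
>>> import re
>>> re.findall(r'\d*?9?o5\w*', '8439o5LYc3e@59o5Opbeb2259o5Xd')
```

['8439o5LYc3e', '59o5Opbeb2259o5Xd']

This matches zero or more of a digit (lazy), then optionally the literal '9'; then the literal 'o5', then zero or more of a word character.
Scanning left to right: at [0:11] → '8439o5LYc3e'; at [12:29] → '59o5Opbeb2259o5Xd'.
Since nothing is captured, `findall` lists the 2 matched substrings directly.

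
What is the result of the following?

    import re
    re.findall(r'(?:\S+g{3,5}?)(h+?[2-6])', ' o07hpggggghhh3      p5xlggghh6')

['hhh3', 'hh6']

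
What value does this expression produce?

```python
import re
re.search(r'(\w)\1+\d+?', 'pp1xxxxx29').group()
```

'pp1'

`\1` has to match the exact text group 1 already captured.
`re.search` scans for the first position where the pattern succeeds.
The match spans [0:3] → 'pp1'.
Captured: group 1 = 'p'.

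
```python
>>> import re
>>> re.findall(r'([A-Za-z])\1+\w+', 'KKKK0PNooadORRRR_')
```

A backreference is literal: `\1` must see the identical characters the first group matched.
`findall` collects group 1 from the one match (1 total).

['K']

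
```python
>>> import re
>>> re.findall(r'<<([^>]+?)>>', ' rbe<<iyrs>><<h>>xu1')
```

['iyrs', 'h']

`findall` collects group 1 from each match (2 total).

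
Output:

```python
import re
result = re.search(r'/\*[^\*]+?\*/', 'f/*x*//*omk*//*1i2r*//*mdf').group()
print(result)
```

/*x*/

`re.search` tries every starting position until one works.
The match spans [1:6] → '/*x*/'.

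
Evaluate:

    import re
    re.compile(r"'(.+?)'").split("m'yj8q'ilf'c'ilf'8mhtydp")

Lazy quantifiers expand one character at a time until the remainder of the pattern can match.
`re.split` interleaves the captured-group text with the surrounding fragments.

['m', 'yj8q', 'ilf', 'c', "ilf'8mhtydp"]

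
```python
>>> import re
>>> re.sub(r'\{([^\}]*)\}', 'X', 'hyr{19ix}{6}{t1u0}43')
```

Every occurrence is swapped for 'X'.

'hyrXXX43'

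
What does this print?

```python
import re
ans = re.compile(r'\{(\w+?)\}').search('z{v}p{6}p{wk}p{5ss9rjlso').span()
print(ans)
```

(1, 4)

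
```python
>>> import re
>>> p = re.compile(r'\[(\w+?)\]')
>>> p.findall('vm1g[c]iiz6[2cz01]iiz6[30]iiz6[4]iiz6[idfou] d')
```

['c', '2cz01', '30', '4', 'idfou']

With a single group, `findall` returns only what that group captured — 5 items.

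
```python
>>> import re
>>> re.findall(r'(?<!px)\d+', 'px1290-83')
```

['290', '83']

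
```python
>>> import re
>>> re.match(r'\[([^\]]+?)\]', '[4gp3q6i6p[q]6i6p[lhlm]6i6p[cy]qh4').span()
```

With `match`, the pattern is implicitly anchored at the beginning.
The match spans [0:13] → '[4gp3q6i6p[q]'.

(0, 13)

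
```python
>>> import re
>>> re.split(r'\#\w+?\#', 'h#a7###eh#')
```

`split` removes every match and returns the 3 fragments in between.

['h', '#', '']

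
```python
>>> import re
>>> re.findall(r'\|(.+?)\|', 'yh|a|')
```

Walking the string: at [2:5] match '|a|', group 1 = 'a'.
With a single group, `findall` returns only what that group captured — 1 item.

['a']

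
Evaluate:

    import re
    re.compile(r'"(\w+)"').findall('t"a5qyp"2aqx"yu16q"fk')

['a5qyp', 'yu16q']

Scanning left to right: at [1:8] match '"a5qyp"', group 1 = 'a5qyp'; at [12:19] match '"yu16q"', group 1 = 'yu16q'.
Because there's exactly one group, `findall` drops the full match and keeps group 1 from each hit.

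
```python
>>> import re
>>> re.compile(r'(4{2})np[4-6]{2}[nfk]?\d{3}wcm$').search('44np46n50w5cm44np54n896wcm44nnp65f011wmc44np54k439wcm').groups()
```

('44',)

Pattern: exactly 2 of a literal '4' (captured); then the literal 'np', then exactly 2 of a character in [4-6]; then optionally one of [nfk], then exactly 3 of a digit, then the literal 'wcm'; then anchored at the end.
`re.search` scans for the first position where the pattern succeeds.
The match spans [40:53] → '44np54k439wcm'.
Captured: group 1 = '44'.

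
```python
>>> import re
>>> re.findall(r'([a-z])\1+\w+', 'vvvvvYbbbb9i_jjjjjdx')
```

['v']

After group 1 captures some text, `\1` only succeeds where that same text appears again.
Matches: at [0:20] match 'vvvvvYbbbb9i_jjjjjdx', group 1 = 'v'.
One capturing group, so `findall` returns just the captured substring from the one match — 1 in all.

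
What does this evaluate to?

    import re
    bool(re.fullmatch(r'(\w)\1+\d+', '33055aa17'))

False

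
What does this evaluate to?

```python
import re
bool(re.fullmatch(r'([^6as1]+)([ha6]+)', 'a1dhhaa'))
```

`re.fullmatch` requires the pattern to consume the entire string.
Here there's no way to consume every character, so the call returns None, and `bool(None)` is False.

False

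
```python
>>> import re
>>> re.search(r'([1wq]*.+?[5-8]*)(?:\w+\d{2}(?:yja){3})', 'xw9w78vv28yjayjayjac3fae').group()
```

'xw9w78vv28yjayjayja'

The pattern matches zero or more of one of [1wq], then one or more of any character (lazy), then zero or more of a character in [5-8] (captured); then one or more of a word character, then exactly 2 of a digit, then the literal 'yja' repeated 3 times (non-capturing group).
`re.search` tries every starting position until one works.
The match spans [0:19] → 'xw9w78vv28yjayjayja'.
Captured: group 1 = 'x'.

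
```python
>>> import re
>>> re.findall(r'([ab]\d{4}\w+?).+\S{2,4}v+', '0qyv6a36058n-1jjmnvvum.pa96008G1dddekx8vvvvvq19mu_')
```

['a36058']

`findall` collects group 1 from the one match (1 total).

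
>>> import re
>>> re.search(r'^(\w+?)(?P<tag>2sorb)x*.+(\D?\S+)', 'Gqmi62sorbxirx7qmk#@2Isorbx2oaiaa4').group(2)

The match spans [0:34] → 'Gqmi62sorbxirx7qmk#@2Isorbx2oaiaa4'.
Captured: group 1 = 'Gqmi6', group 2 = '2sorb', group 3 = '4'.

'2sorb'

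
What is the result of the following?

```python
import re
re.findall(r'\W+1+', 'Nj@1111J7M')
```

['@1111']

Pattern: one or more of a non-word character; then one or more of a literal '1'.
Walking the string: at [2:7] → '@1111'.
Since nothing is captured, `findall` lists the 1 matched substring directly.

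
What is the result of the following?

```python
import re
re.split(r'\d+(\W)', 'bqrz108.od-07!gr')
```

['bqrz', '.', 'od-', '!', 'gr']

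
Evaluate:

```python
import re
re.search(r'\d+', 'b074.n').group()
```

The match spans [1:4] → '074'.

'074'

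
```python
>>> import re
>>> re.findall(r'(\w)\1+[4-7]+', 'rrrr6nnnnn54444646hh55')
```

['r', 'n', 'h']

`\1` has to match the exact text group 1 already captured.
One capturing group, so `findall` returns just the captured substring from each match — 3 in all.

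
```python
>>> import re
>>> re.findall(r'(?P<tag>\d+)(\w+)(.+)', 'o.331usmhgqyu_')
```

[('331', 'usmhgqyu', '_')]

The pattern matches one or more of a digit (captured as 'tag'); then one or more of a word character (captured); then one or more of any character (captured).
Matches: at [2:14] match '331usmhgqyu_', groups = ('331', 'usmhgqyu', '_').
Multiple groups make `findall` return tuples — one 3-tuple for the one match.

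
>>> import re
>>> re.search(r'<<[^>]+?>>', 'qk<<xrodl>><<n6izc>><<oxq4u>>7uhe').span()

(2, 11)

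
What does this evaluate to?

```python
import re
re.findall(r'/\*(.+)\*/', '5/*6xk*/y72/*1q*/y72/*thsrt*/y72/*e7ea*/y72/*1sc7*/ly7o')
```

With a single group, `findall` returns only what that group captured — 1 item.

['6xk*/y72/*1q*/y72/*thsrt*/y72/*e7ea*/y72/*1sc7']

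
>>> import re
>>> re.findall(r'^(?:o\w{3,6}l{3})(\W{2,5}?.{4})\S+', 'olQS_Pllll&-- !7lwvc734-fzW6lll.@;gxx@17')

['&-- !7']

Lazy quantifiers expand one character at a time until the remainder of the pattern can match.
`findall` collects group 1 from the one match (1 total).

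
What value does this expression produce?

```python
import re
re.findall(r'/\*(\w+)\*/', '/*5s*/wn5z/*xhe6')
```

Walking the string: at [0:6] match '/*5s*/', group 1 = '5s'.
Because there's exactly one group, `findall` drops the full match and keeps group 1 from the one hit.

['5s']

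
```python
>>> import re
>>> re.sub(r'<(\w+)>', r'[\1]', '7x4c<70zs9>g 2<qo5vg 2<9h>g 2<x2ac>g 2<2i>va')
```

'7x4c[70zs9]g 2<qo5vg 2[9h]g 2[x2ac]g 2[2i]va'

The replacement refers to a captured group, so each match is rewritten using its own captured text.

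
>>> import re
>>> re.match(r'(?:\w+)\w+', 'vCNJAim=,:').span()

`re.match` only tries the pattern at the start of the string.
The match spans [0:7] → 'vCNJAim'.

(0, 7)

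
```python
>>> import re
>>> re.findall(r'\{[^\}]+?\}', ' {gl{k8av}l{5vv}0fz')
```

['{gl{k8av}', '{5vv}']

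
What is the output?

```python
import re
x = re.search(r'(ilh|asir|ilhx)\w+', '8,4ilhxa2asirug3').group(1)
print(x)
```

The match spans [3:16] → 'ilhxa2asirug3'.
Captured: group 1 = 'ilh'.

ilh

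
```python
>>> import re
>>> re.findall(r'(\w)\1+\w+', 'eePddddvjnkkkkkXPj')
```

The backreference `\1` re-matches whatever the first group consumed, character for character.
One capturing group, so `findall` returns just the captured substring from the one match — 1 in all.

['e']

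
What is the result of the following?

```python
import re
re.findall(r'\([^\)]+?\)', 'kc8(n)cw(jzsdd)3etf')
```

['(n)', '(jzsdd)']

Scanning left to right: at [3:6] → '(n)'; at [8:15] → '(jzsdd)'.
Since nothing is captured, `findall` lists the 2 matched substrings directly.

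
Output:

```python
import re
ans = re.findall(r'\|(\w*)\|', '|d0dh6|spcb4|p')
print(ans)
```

['d0dh6']

Scanning left to right: at [0:7] match '|d0dh6|', group 1 = 'd0dh6'.
Because there's exactly one group, `findall` drops the full match and keeps group 1 from the one hit.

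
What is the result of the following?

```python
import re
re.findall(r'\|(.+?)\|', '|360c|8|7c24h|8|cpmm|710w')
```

['360c', '7c24h', 'cpmm']

A `+?`/`*?`/`{m,n}?` starts at its minimum and grows only as far as needed for what follows to match.
One capturing group, so `findall` returns just the captured substring from each match — 3 in all.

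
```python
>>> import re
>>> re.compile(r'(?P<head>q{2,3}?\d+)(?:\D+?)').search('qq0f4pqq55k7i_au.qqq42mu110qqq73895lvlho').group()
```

'qq0f'

This matches 2 to 3 of a literal 'q' (lazy), then one or more of a digit (captured as 'head'); then one or more of a non-digit (lazy) (non-capturing group).
`re.search` scans for the first position where the pattern succeeds.
The match spans [0:4] → 'qq0f'.
Captured: group 1 = 'qq0'.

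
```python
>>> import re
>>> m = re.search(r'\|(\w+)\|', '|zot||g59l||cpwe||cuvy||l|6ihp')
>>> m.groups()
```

('zot',)

Unlike `match`, `search` isn't anchored — it looks for the pattern anywhere in the string.
The match spans [0:5] → '|zot|'.
Captured: group 1 = 'zot'.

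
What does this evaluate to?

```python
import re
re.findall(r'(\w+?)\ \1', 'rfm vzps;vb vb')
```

['vb']

After group 1 captures some text, `\1` only succeeds where that same text appears again.
With a single group, `findall` returns only what that group captured — 1 item.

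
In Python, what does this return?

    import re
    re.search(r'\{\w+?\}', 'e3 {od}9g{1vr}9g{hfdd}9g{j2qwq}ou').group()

`re.search` scans for the first position where the pattern succeeds.
The match spans [3:7] → '{od}'.

'{od}'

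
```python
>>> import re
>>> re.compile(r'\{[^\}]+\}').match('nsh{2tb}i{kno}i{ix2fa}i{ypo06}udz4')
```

`re.match` only tries the pattern at the start of the string.
Here position 0 doesn't satisfy it, so the call returns None.

None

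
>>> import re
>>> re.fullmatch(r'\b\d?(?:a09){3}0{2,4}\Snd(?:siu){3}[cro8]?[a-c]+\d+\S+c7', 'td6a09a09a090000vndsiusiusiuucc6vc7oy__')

`re.fullmatch` is like wrapping the pattern in `^…$` (in single-line mode).
Here the pattern can't cover the whole string, so the call returns None.

None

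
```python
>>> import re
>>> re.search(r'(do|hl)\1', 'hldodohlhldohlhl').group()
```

A backreference is literal: `\1` must see the identical characters the first group matched.
The match spans [2:6] → 'dodo'.

'dodo'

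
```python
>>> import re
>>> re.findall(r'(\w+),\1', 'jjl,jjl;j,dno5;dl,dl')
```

['jjl', 'dl']

A backreference is literal: `\1` must see the identical characters the first group matched.
Walking the string: at [0:7] match 'jjl,jjl', group 1 = 'jjl'; at [15:20] match 'dl,dl', group 1 = 'dl'.
`findall` collects group 1 from each match (2 total).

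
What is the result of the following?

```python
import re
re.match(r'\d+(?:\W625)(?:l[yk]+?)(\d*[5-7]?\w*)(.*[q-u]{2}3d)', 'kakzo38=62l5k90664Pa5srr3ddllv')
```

None

`re.match` only tries the pattern at the start of the string.
Here the pattern fails at index 0, so the call returns None.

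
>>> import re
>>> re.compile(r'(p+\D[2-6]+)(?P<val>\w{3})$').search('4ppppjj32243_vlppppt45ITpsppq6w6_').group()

'ppq6w6_'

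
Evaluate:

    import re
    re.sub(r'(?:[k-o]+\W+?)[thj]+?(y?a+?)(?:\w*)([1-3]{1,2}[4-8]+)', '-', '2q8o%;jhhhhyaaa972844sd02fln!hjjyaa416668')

'2q8-sd02f-'

The pattern matches one or more of a character in [k-o], then one or more of a non-word character (lazy) (non-capturing group); then one or more of one of [thj] (lazy); then optionally a literal 'y', then one or more of the literal 'a' (lazy) (captured); then zero or more of a word character (non-capturing group); then 1 to 2 of a character in [1-3], then one or more of a character in [4-8] (captured).
Matches: at [3:21] → 'o%;jhhhhyaaa972844'; at [26:41] → 'ln!hjjyaa416668'.
`sub` substitutes '-' at each match site.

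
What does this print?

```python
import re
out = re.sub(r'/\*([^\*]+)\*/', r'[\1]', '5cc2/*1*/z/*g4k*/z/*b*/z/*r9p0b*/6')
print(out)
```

5cc2[1]z[g4k]z[b]z[r9p0b]6

Matches: at [4:9] → '/*1*/'; at [10:17] → '/*g4k*/'; at [18:23] → '/*b*/'; at [24:33] → '/*r9p0b*/'.
The replacement refers to a captured group, so each match is rewritten using its own captured text.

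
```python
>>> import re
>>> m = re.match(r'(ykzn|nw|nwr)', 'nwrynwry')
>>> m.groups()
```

('nw',)

The match spans [0:2] → 'nw'.
Captured: group 1 = 'nw'.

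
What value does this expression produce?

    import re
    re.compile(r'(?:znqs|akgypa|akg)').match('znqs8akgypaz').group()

With `match`, the pattern is implicitly anchored at the beginning.
The match spans [0:4] → 'znqs'.

'znqs'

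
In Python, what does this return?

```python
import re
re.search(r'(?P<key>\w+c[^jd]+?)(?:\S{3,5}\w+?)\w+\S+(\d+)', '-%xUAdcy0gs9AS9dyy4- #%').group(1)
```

'xUAdcy'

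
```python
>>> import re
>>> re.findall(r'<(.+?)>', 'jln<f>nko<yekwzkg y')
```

['f']

Because there's exactly one group, `findall` drops the full match and keeps group 1 from the one hit.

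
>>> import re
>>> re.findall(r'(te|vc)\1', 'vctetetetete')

['te', 'te']

`\1` has to match the exact text group 1 already captured.
One capturing group, so `findall` returns just the captured substring from each match — 2 in all.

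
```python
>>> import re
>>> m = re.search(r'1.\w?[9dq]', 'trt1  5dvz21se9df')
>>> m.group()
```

This matches a literal '1'; then any character, then optionally a word character; then one of [9dq].
Unlike `match`, `search` isn't anchored — it looks for the pattern anywhere in the string.
The match spans [11:15] → '1se9'.

'1se9'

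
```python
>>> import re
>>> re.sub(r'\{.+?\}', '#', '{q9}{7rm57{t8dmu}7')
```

'##7'

Matches: at [0:4] → '{q9}'; at [4:17] → '{7rm57{t8dmu}'.
`sub` substitutes '#' at each match site.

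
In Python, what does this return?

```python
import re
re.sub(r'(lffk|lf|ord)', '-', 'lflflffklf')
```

'----'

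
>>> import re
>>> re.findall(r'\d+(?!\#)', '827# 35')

`(?!…)`/`(?<!…)` only lets a position through if the neighbouring text does NOT match; no characters are consumed.
`findall` yields the raw match text (2 of them) because the pattern has no groups.

['82', '35']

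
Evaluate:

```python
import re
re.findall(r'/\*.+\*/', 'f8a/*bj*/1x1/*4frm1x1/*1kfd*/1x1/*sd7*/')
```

['/*bj*/1x1/*4frm1x1/*1kfd*/1x1/*sd7*/']

No capturing groups, so `findall` returns the 1 full match string.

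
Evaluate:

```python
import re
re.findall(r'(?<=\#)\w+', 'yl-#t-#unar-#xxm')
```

Lookahead/lookbehind check context without consuming it, so the matched span excludes the asserted characters.
Scanning left to right: at [4:5] → 't'; at [7:11] → 'unar'; at [13:16] → 'xxm'.
With no groups in the pattern, `findall` gives back each whole match — 3 here.

['t', 'unar', 'xxm']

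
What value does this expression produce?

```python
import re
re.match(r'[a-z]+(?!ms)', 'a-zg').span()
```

(0, 1)

`(?!…)`/`(?<!…)` only lets a position through if the neighbouring text does NOT match; no characters are consumed.
`re.match` only tries the pattern at the start of the string.
The match spans [0:1] → 'a'.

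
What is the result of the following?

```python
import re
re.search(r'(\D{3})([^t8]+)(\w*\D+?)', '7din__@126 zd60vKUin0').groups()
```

('din', '__@126 zd60vKUi', 'n')

The match spans [1:20] → 'din__@126 zd60vKUin'.
Captured: group 1 = 'din', group 2 = '__@126 zd60vKUi', group 3 = 'n'.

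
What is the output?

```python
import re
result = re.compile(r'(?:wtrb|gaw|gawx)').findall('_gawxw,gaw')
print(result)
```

`|` is ordered: at each position the engine commits to the first alternative that works.
Since nothing is captured, `findall` lists the 2 matched substrings directly.

['gaw', 'gaw']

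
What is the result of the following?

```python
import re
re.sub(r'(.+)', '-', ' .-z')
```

Pattern: one or more of any character (captured).
Matches: at [0:4] → ' .-z'.
`sub` substitutes '-' at each match site.

'-'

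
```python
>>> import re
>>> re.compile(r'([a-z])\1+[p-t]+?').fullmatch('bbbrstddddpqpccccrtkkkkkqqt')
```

None

After group 1 captures some text, `\1` only succeeds where that same text appears again.
`re.fullmatch` is like wrapping the pattern in `^…$` (in single-line mode).
Here the pattern can't cover the whole string, so the call returns None.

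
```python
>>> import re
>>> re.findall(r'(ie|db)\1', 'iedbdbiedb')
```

After group 1 captures some text, `\1` only succeeds where that same text appears again.
Walking the string: at [2:6] match 'dbdb', group 1 = 'db'.
Because there's exactly one group, `findall` drops the full match and keeps group 1 from the one hit.

['db']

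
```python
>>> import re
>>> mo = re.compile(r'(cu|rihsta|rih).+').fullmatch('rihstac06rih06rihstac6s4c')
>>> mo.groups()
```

Alternation isn't longest-match — the leftmost alternative that fits at this position is chosen.
For `fullmatch`, every character of the input must be accounted for by the pattern.
The match spans [0:25] → 'rihstac06rih06rihstac6s4c'.
Captured: group 1 = 'rihsta'.

('rihsta',)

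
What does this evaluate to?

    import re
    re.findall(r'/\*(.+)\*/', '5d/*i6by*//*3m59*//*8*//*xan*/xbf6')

['i6by*//*3m59*//*8*//*xan']

One capturing group, so `findall` returns just the captured substring from the one match — 1 in all.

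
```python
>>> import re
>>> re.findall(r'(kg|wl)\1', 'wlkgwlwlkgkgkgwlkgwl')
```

['wl', 'kg']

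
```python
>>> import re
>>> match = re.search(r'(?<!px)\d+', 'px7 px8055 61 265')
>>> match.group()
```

The negative lookahead/lookbehind blocks any match where the forbidden context is present.
`search` walks the string left to right and returns the first match it finds.
The match spans [7:10] → '055'.

'055'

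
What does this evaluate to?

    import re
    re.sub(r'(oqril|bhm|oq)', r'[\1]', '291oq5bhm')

Matches: at [3:5] → 'oq'; at [6:9] → 'bhm'.
Each match is replaced using the text its own group 1 captured.

'291[oq]5[bhm]'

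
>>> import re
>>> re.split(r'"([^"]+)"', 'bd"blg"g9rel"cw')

Matches to split on: at [2:7] → '"blg"'.
`re.split` interleaves the captured-group text with the surrounding fragments.

['bd', 'blg', 'g9rel"cw']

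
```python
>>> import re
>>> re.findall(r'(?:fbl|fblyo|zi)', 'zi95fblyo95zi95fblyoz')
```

Branches in `(...|...)` are attempted left-to-right; the first branch that allows the whole pattern to succeed is taken.
Matches: at [0:2] → 'zi'; at [4:7] → 'fbl'; at [11:13] → 'zi'; at [15:18] → 'fbl'.
Since nothing is captured, `findall` lists the 4 matched substrings directly.

['zi', 'fbl', 'zi', 'fbl']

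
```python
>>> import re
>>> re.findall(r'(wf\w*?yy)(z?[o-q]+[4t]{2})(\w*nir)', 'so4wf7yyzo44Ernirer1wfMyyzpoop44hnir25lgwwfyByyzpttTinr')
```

Pattern: the literal 'wf', then zero or more of a word character (lazy), then the literal 'yy' (captured); then optionally a literal 'z', then one or more of a character in [o-q], then exactly 2 of one of [4t] (captured); then zero or more of a word character, then the literal 'nir' (captured).
Matches: at [3:36] match 'wf7yyzo44Ernirer1wfMyyzpoop44hnir', groups = ('wf7yy', 'zo44', 'Ernirer1wfMyyzpoop44hnir').
3 groups means the one result is a tuple of 3 captured strings — 1 here.

[('wf7yy', 'zo44', 'Ernirer1wfMyyzpoop44hnir')]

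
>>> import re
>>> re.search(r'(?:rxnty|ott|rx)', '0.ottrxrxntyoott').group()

`re.search` scans for the first position where the pattern succeeds.
The match spans [2:5] → 'ott'.

'ott'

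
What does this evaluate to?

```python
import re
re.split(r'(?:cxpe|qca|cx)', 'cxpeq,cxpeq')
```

The regex engine tests alternatives in the order written; an earlier branch that matches wins even if a later one would match more.
Matches to split on: at [0:4] → 'cxpe'; at [6:10] → 'cxpe'.
Each match becomes a cut point; 3 segments remain.

['', 'q,', 'q']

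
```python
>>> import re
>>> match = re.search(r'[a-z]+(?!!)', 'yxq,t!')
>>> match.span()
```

(0, 3)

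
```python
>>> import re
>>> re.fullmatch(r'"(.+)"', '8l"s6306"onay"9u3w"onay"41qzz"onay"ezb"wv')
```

None

For `fullmatch`, every character of the input must be accounted for by the pattern.
Here the string isn't matched end-to-end, so the call returns None.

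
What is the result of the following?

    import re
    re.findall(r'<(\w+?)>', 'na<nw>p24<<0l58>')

['nw', '0l58']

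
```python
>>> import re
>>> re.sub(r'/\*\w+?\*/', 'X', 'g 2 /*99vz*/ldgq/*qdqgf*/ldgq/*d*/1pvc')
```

'g 2 XldgqXldgqX1pvc'

Each match is replaced by 'X'.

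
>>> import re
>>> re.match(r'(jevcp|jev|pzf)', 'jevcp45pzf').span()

Branches in `(...|...)` are attempted left-to-right; the first branch that allows the whole pattern to succeed is taken.
`re.match` only tries the pattern at the start of the string.
The match spans [0:5] → 'jevcp'.
Captured: group 1 = 'jevcp'.

(0, 5)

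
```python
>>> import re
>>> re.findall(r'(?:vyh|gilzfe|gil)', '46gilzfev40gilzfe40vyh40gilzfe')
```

['gilzfe', 'gilzfe', 'vyh', 'gilzfe']

Alternation tries branches left to right and keeps the first one that lets the overall match succeed at that position.
Since nothing is captured, `findall` lists the 4 matched substrings directly.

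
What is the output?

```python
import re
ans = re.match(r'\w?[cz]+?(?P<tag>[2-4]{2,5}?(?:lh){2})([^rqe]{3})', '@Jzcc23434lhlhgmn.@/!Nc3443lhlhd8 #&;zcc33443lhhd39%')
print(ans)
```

`re.match` only tries the pattern at the start of the string.
Here the pattern fails at index 0, so the call returns None.

None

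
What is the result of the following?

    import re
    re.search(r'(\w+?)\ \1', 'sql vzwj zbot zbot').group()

'zbot zbot'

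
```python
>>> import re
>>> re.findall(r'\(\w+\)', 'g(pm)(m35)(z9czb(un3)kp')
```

['(pm)', '(m35)', '(un3)']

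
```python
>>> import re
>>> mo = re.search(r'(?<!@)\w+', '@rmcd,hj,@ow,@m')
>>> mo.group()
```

The negative lookaround is zero-width — it rules out positions where the adjacent text would match, without consuming anything.
`re.search` scans for the first position where the pattern succeeds.
The match spans [2:5] → 'mcd'.

'mcd'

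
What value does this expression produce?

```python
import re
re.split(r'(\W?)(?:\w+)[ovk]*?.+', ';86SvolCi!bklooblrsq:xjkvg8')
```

['', ';', '']

This matches optionally a non-word character (captured); then one or more of a word character (non-capturing group); then zero or more of one of [ovk] (lazy), then one or more of any character.
Matches to split on: at [0:27] → ';86SvolCi!bklooblrsq:xjkvg8'.
The group in the pattern means `split` returns the separators' captures alongside the pieces.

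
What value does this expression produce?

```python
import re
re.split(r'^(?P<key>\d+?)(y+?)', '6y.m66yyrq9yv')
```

This matches anchored at the start of the string; then one or more of a digit (lazy) (captured as 'key'); then one or more of a literal 'y' (lazy) (captured).
Matches to split on: at [0:2] → '6y'.
With a capturing group present, the delimiter's captured portion is kept in the result list.

['', '6', 'y', '.m66yyrq9yv']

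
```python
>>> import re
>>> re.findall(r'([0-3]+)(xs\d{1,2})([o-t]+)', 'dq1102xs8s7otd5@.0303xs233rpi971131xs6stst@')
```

`findall` packs the 3 group values into a tuple for every match.

[('1102', 'xs8', 's'), ('1131', 'xs6', 'stst')]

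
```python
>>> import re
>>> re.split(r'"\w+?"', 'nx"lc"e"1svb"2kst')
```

Matches to split on: at [2:6] → '"lc"'; at [7:13] → '"1svb"'.
Each match becomes a cut point; 3 segments remain.

['nx', 'e', '2kst']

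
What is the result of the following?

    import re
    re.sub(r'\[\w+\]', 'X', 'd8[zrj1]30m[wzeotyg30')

'd8X30m[wzeotyg30'

Matches: at [2:8] → '[zrj1]'.
Every occurrence is swapped for 'X'.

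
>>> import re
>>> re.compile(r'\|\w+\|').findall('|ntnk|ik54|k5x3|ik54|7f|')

['|ntnk|', '|k5x3|', '|7f|']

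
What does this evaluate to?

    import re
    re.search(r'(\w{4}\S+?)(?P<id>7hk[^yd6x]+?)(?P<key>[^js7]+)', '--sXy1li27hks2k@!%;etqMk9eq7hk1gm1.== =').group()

A `+?`/`*?`/`{m,n}?` starts at its minimum and grows only as far as needed for what follows to match.
The match spans [2:27] → 'sXy1li27hks2k@!%;etqMk9eq'.

'sXy1li27hks2k@!%;etqMk9eq'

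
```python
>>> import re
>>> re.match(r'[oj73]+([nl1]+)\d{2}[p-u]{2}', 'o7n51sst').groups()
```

The match spans [0:7] → 'o7n51ss'.
Captured: group 1 = 'n'.

('n',)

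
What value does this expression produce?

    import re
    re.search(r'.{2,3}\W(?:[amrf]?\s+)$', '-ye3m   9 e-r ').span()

(8, 14)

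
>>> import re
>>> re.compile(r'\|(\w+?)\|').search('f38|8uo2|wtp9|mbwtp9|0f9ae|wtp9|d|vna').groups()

`re.search` scans for the first position where the pattern succeeds.
The match spans [3:9] → '|8uo2|'.
Captured: group 1 = '8uo2'.

('8uo2',)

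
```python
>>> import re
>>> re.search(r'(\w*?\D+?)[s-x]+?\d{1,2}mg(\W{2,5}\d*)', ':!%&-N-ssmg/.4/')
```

None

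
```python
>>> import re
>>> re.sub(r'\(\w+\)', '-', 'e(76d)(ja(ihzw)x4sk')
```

'e-(ja-x4sk'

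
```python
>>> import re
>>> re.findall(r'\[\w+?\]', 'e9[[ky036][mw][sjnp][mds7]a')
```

Scanning left to right: at [3:10] → '[ky036]'; at [10:14] → '[mw]'; at [14:20] → '[sjnp]'; at [20:26] → '[mds7]'.
`findall` yields the raw match text (4 of them) because the pattern has no groups.

['[ky036]', '[mw]', '[sjnp]', '[mds7]']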